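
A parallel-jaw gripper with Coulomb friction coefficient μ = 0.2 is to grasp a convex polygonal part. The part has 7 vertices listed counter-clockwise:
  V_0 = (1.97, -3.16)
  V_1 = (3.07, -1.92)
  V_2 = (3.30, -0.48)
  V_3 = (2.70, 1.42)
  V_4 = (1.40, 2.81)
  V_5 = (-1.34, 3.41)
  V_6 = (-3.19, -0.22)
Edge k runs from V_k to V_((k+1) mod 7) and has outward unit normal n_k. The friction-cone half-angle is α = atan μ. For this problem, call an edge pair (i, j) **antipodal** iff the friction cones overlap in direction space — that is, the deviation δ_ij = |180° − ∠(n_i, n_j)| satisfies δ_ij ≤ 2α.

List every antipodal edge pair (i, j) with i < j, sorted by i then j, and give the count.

count = 4; pairs: (0,5), (1,5), (3,6), (4,6)

α = atan 0.2 = 11.31°;  2α = 22.62°
n_0 = (+0.7481, -0.6636)
n_1 = (+0.9875, -0.1577)
n_2 = (+0.9536, +0.3011)
n_3 = (+0.7304, +0.6831)
n_4 = (+0.2139, +0.9769)
n_5 = (-0.8910, +0.4541)
n_6 = (-0.4951, -0.8689)
  (0,1): δ = 147.50°  ·
  (0,2): δ = 120.90°  ·
  (0,3): δ = 95.34°  ·
  (0,4): δ = 60.78°  ·
  (0,5): δ = 14.57°  ✓
  (0,6): δ = 101.90°  ·
  (1,2): δ = 153.40°  ·
  (1,3): δ = 127.84°  ·
  (1,4): δ = 93.28°  ·
  (1,5): δ = 17.93°  ✓
  (1,6): δ = 69.40°  ·
  (2,3): δ = 154.44°  ·
  (2,4): δ = 119.88°  ·
  (2,5): δ = 44.53°  ·
  (2,6): δ = 42.80°  ·
  (3,4): δ = 145.44°  ·
  (3,5): δ = 70.09°  ·
  (3,6): δ = 17.24°  ✓
  (4,5): δ = 104.65°  ·
  (4,6): δ = 17.32°  ✓
  (5,6): δ = 92.67°  ·
antipodal pairs: 4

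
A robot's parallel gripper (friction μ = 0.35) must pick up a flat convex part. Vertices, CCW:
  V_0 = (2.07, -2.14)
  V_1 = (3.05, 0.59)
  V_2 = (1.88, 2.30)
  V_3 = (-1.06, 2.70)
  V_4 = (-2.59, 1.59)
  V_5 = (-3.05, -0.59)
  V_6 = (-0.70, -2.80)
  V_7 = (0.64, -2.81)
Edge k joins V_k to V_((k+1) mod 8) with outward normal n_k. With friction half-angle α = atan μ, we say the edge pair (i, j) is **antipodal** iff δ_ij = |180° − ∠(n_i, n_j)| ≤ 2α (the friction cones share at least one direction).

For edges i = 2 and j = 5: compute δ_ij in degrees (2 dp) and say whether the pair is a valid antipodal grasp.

α = atan 0.35 = 19.29°;  2α = 38.58°
edge 2: e_2 = (-2.94, +0.40);  n_2 = (+0.1348, +0.9909)
edge 5: e_5 = (+2.35, -2.21);  n_5 = (-0.6851, -0.7285)
∠(n_2, n_5) = 144.51°
δ = |180° − 144.51°| = 35.49°
35.49° ≤ 2α = 38.58°  →  valid

δ = 35.49°, valid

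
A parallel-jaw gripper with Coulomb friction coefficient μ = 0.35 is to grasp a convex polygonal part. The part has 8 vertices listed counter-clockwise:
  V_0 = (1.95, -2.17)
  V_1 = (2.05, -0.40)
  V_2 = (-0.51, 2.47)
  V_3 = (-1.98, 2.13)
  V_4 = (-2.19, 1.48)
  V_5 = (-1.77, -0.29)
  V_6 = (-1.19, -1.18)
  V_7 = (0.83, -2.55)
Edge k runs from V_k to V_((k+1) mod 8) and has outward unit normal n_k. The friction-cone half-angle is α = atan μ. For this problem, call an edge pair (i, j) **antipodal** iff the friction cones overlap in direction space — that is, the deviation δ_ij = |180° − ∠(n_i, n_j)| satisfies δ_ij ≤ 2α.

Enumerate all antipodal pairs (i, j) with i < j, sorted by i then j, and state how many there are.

α = atan 0.35 = 19.29°;  2α = 38.58°
n_0 = (+0.9984, -0.0564)
n_1 = (+0.7463, +0.6657)
n_2 = (-0.2253, +0.9743)
n_3 = (-0.9516, +0.3074)
n_4 = (-0.9730, -0.2309)
n_5 = (-0.8378, -0.5460)
n_6 = (-0.5613, -0.8276)
n_7 = (+0.3213, -0.9470)
  (0,1): δ = 135.03°  ·
  (0,2): δ = 73.74°  ·
  (0,3): δ = 14.67°  ✓
  (0,4): δ = 16.58°  ✓
  (0,5): δ = 36.33°  ✓
  (0,6): δ = 59.09°  ·
  (0,7): δ = 111.97°  ·
  (1,2): δ = 118.71°  ·
  (1,3): δ = 59.64°  ·
  (1,4): δ = 28.38°  ✓
  (1,5): δ = 8.64°  ✓
  (1,6): δ = 14.12°  ✓
  (1,7): δ = 67.01°  ·
  (2,3): δ = 120.93°  ·
  (2,4): δ = 89.67°  ·
  (2,5): δ = 69.93°  ·
  (2,6): δ = 47.17°  ·
  (2,7): δ = 5.72°  ✓
  (3,4): δ = 148.75°  ·
  (3,5): δ = 129.00°  ·
  (3,6): δ = 106.24°  ·
  (3,7): δ = 53.35°  ·
  (4,5): δ = 160.26°  ·
  (4,6): δ = 137.49°  ·
  (4,7): δ = 84.61°  ·
  (5,6): δ = 157.24°  ·
  (5,7): δ = 104.35°  ·
  (6,7): δ = 127.11°  ·
antipodal pairs: 7

count = 7; pairs: (0,3), (0,4), (0,5), (1,4), (1,5), (1,6), (2,7)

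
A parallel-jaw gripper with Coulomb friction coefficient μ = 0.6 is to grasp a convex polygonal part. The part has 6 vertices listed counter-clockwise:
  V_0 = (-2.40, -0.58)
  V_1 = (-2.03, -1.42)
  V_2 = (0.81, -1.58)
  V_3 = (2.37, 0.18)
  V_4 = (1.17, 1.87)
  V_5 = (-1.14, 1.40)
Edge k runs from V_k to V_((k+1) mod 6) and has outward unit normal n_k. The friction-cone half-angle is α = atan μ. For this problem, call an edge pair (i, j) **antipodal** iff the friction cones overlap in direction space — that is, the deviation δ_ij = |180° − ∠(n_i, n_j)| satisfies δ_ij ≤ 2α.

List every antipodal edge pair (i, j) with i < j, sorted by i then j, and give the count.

α = atan 0.6 = 30.96°;  2α = 61.93°
n_0 = (-0.9152, -0.4031)
n_1 = (-0.0562, -0.9984)
n_2 = (+0.7483, -0.6633)
n_3 = (+0.8154, +0.5790)
n_4 = (-0.1994, +0.9799)
n_5 = (-0.8437, +0.5369)
  (0,1): δ = 117.00°  ·
  (0,2): δ = 65.32°  ·
  (0,3): δ = 11.60°  ✓
  (0,4): δ = 77.73°  ·
  (0,5): δ = 123.76°  ·
  (1,2): δ = 128.33°  ·
  (1,3): δ = 51.40°  ✓
  (1,4): δ = 14.73°  ✓
  (1,5): δ = 60.75°  ✓
  (2,3): δ = 103.07°  ·
  (2,4): δ = 36.95°  ✓
  (2,5): δ = 9.08°  ✓
  (3,4): δ = 113.88°  ·
  (3,5): δ = 67.85°  ·
  (4,5): δ = 133.97°  ·
antipodal pairs: 6

count = 6; pairs: (0,3), (1,3), (1,4), (1,5), (2,4), (2,5)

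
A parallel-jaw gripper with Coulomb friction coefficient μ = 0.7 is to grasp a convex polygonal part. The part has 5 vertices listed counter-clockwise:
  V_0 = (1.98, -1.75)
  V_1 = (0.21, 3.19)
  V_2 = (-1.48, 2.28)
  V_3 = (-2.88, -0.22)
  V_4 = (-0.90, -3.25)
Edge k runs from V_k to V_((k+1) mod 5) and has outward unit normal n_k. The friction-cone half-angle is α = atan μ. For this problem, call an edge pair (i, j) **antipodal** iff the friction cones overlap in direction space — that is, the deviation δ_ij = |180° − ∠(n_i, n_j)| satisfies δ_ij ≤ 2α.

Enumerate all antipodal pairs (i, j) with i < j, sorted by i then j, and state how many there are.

count = 4; pairs: (0,2), (0,3), (1,4), (2,4)

α = atan 0.7 = 34.99°;  2α = 69.98°
n_0 = (+0.9414, +0.3373)
n_1 = (-0.4741, +0.8805)
n_2 = (-0.8725, +0.4886)
n_3 = (-0.8371, -0.5470)
n_4 = (+0.4619, -0.8869)
  (0,1): δ = 81.41°  ·
  (0,2): δ = 48.96°  ✓
  (0,3): δ = 13.45°  ✓
  (0,4): δ = 97.80°  ·
  (1,2): δ = 147.55°  ·
  (1,3): δ = 85.14°  ·
  (1,4): δ = 0.79°  ✓
  (2,3): δ = 117.59°  ·
  (2,4): δ = 33.24°  ✓
  (3,4): δ = 95.65°  ·
antipodal pairs: 4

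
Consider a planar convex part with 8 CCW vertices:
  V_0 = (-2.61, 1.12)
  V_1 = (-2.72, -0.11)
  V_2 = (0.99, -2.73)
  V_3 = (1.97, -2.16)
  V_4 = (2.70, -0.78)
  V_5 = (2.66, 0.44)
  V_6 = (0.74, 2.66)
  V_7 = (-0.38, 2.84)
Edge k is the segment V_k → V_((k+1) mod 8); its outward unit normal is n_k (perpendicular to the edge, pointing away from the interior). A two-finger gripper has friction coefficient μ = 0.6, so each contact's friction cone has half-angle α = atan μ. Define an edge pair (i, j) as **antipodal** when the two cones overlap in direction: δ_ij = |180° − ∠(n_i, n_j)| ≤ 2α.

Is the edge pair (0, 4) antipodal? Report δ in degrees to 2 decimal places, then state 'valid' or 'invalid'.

δ = 6.99°, valid

α = atan 0.6 = 30.96°;  2α = 61.93°
edge 0: e_0 = (-0.11, -1.23);  n_0 = (-0.9960, +0.0891)
edge 4: e_4 = (-0.04, +1.22);  n_4 = (+0.9995, +0.0328)
∠(n_0, n_4) = 173.01°
δ = |180° − 173.01°| = 6.99°
6.99° ≤ 2α = 61.93°  →  valid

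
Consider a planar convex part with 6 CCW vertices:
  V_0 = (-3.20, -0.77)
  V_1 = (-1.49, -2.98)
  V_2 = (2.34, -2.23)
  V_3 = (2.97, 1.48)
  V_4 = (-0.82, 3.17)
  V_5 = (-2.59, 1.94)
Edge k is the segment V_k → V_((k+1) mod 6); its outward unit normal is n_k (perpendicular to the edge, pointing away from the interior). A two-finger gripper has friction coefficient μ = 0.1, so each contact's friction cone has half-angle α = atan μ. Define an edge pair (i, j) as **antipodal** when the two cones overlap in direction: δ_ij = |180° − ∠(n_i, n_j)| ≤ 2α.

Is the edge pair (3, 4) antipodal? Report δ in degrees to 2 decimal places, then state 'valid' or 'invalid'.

δ = 121.17°, invalid

α = atan 0.1 = 5.71°;  2α = 11.42°
edge 3: e_3 = (-3.79, +1.69);  n_3 = (+0.4073, +0.9133)
edge 4: e_4 = (-1.77, -1.23);  n_4 = (-0.5707, +0.8212)
∠(n_3, n_4) = 58.83°
δ = |180° − 58.83°| = 121.17°
121.17° > 2α = 11.42°  →  invalid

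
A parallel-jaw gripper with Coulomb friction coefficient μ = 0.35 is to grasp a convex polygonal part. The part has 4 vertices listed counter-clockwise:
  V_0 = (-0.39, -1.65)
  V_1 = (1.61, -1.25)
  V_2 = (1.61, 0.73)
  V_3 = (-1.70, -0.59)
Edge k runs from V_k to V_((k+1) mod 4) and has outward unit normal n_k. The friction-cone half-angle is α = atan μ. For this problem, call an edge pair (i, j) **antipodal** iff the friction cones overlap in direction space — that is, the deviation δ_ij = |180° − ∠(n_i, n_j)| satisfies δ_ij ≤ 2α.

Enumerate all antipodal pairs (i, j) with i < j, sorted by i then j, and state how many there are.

count = 1; pairs: (0,2)

α = atan 0.35 = 19.29°;  2α = 38.58°
n_0 = (+0.1961, -0.9806)
n_1 = (+1.0000, -0.0000)
n_2 = (-0.3704, +0.9289)
n_3 = (-0.6290, -0.7774)
  (0,1): δ = 101.31°  ·
  (0,2): δ = 10.43°  ✓
  (0,3): δ = 129.71°  ·
  (1,2): δ = 68.26°  ·
  (1,3): δ = 51.02°  ·
  (2,3): δ = 60.72°  ·
antipodal pairs: 1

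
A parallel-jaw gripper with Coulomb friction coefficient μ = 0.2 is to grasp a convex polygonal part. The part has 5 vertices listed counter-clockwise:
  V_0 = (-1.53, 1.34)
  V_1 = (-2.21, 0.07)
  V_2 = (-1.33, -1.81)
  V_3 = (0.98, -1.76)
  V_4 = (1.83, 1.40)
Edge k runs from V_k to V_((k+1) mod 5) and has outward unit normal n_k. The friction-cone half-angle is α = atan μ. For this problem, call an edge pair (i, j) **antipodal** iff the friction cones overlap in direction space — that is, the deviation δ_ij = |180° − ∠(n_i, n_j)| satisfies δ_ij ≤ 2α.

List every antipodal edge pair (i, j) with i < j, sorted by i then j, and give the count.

count = 2; pairs: (0,3), (2,4)

α = atan 0.2 = 11.31°;  2α = 22.62°
n_0 = (-0.8816, +0.4720)
n_1 = (-0.9057, -0.4239)
n_2 = (+0.0216, -0.9998)
n_3 = (+0.9657, -0.2598)
n_4 = (-0.0179, +0.9998)
  (0,1): δ = 126.75°  ·
  (0,2): δ = 60.59°  ·
  (0,3): δ = 13.11°  ✓
  (0,4): δ = 119.19°  ·
  (1,2): δ = 113.84°  ·
  (1,3): δ = 40.14°  ·
  (1,4): δ = 65.94°  ·
  (2,3): δ = 106.30°  ·
  (2,4): δ = 0.22°  ✓
  (3,4): δ = 73.92°  ·
antipodal pairs: 2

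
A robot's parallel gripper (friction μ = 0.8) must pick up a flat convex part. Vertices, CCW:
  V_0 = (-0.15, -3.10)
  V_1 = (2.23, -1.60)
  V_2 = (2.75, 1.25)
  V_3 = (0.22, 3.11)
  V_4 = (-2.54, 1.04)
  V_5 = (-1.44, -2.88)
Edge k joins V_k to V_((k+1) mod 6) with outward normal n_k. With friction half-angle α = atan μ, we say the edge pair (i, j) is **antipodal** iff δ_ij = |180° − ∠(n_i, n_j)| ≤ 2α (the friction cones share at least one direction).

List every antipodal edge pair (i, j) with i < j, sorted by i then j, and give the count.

α = atan 0.8 = 38.66°;  2α = 77.32°
n_0 = (+0.5332, -0.8460)
n_1 = (+0.9838, -0.1795)
n_2 = (+0.5923, +0.8057)
n_3 = (-0.6000, +0.8000)
n_4 = (-0.9628, -0.2702)
n_5 = (-0.1681, -0.9858)
  (0,1): δ = 132.56°  ·
  (0,2): δ = 68.54°  ✓
  (0,3): δ = 4.65°  ✓
  (0,4): δ = 73.45°  ✓
  (0,5): δ = 138.10°  ·
  (1,2): δ = 115.98°  ·
  (1,3): δ = 42.79°  ✓
  (1,4): δ = 26.01°  ✓
  (1,5): δ = 90.66°  ·
  (2,3): δ = 106.81°  ·
  (2,4): δ = 38.00°  ✓
  (2,5): δ = 26.64°  ✓
  (3,4): δ = 111.20°  ·
  (3,5): δ = 46.55°  ✓
  (4,5): δ = 115.35°  ·
antipodal pairs: 8

count = 8; pairs: (0,2), (0,3), (0,4), (1,3), (1,4), (2,4), (2,5), (3,5)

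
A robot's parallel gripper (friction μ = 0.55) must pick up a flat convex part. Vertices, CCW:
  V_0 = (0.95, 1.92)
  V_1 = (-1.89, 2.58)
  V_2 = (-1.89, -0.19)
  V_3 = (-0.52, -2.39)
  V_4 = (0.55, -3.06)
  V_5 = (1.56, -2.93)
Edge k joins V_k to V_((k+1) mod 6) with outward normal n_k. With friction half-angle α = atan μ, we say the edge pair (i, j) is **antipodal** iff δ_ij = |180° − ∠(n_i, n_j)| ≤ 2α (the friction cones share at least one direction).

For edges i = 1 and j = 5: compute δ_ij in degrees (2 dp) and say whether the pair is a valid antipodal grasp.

α = atan 0.55 = 28.81°;  2α = 57.62°
edge 1: e_1 = (+0.00, -2.77);  n_1 = (-1.0000, -0.0000)
edge 5: e_5 = (-0.61, +4.85);  n_5 = (+0.9922, +0.1248)
∠(n_1, n_5) = 172.83°
δ = |180° − 172.83°| = 7.17°
7.17° ≤ 2α = 57.62°  →  valid

δ = 7.17°, valid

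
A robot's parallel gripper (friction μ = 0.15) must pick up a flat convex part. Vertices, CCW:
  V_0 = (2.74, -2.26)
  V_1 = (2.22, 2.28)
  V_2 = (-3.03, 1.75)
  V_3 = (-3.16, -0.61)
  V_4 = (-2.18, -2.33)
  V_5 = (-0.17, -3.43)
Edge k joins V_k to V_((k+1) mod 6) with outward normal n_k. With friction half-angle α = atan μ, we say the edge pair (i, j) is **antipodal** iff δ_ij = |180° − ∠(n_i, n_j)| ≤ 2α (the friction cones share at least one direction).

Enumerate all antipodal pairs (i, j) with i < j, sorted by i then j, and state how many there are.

count = 2; pairs: (0,2), (1,5)

α = atan 0.15 = 8.53°;  2α = 17.06°
n_0 = (+0.9935, +0.1138)
n_1 = (-0.1004, +0.9949)
n_2 = (-0.9985, +0.0550)
n_3 = (-0.8689, -0.4951)
n_4 = (-0.4801, -0.8772)
n_5 = (+0.3730, -0.9278)
  (0,1): δ = 90.77°  ·
  (0,2): δ = 9.69°  ✓
  (0,3): δ = 23.14°  ·
  (0,4): δ = 54.78°  ·
  (0,5): δ = 105.37°  ·
  (1,2): δ = 98.92°  ·
  (1,3): δ = 66.09°  ·
  (1,4): δ = 34.45°  ·
  (1,5): δ = 16.14°  ✓
  (2,3): δ = 147.17°  ·
  (2,4): δ = 115.54°  ·
  (2,5): δ = 64.94°  ·
  (3,4): δ = 148.36°  ·
  (3,5): δ = 97.77°  ·
  (4,5): δ = 129.41°  ·
antipodal pairs: 2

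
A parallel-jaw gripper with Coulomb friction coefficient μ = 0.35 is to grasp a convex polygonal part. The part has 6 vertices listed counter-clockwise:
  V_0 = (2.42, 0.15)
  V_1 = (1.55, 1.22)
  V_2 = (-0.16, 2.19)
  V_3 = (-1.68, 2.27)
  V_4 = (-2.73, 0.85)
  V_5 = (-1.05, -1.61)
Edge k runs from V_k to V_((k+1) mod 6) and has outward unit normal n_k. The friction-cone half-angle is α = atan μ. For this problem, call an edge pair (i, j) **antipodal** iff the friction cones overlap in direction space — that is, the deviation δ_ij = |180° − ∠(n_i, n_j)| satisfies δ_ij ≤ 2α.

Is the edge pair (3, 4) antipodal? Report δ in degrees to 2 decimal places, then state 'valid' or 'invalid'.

α = atan 0.35 = 19.29°;  2α = 38.58°
edge 3: e_3 = (-1.05, -1.42);  n_3 = (-0.8041, +0.5946)
edge 4: e_4 = (+1.68, -2.46);  n_4 = (-0.8258, -0.5640)
∠(n_3, n_4) = 70.81°
δ = |180° − 70.81°| = 109.19°
109.19° > 2α = 38.58°  →  invalid

δ = 109.19°, invalid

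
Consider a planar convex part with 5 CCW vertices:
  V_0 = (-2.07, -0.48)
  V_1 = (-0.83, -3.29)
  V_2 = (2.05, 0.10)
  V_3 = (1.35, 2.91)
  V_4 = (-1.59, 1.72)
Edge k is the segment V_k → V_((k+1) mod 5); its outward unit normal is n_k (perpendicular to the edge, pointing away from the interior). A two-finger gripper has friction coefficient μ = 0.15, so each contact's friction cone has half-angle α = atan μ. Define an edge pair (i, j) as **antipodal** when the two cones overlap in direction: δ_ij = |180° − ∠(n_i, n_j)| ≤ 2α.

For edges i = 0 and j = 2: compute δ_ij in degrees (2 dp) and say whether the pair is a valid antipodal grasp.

δ = 9.82°, valid

α = atan 0.15 = 8.53°;  2α = 17.06°
edge 0: e_0 = (+1.24, -2.81);  n_0 = (-0.9149, -0.4037)
edge 2: e_2 = (-0.70, +2.81);  n_2 = (+0.9703, +0.2417)
∠(n_0, n_2) = 170.18°
δ = |180° − 170.18°| = 9.82°
9.82° ≤ 2α = 17.06°  →  valid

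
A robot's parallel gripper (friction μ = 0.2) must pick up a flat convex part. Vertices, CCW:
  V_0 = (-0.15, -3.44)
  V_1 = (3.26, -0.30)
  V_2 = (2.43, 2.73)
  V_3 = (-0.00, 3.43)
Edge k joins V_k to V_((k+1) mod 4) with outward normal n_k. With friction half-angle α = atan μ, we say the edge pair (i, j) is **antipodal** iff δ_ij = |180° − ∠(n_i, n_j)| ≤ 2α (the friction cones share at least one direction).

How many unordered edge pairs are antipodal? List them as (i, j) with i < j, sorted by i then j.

count = 1; pairs: (1,3)

α = atan 0.2 = 11.31°;  2α = 22.62°
n_0 = (+0.6774, -0.7356)
n_1 = (+0.9645, +0.2642)
n_2 = (+0.2768, +0.9609)
n_3 = (-0.9998, +0.0218)
  (0,1): δ = 117.32°  ·
  (0,2): δ = 58.71°  ·
  (0,3): δ = 46.11°  ·
  (1,2): δ = 121.39°  ·
  (1,3): δ = 16.57°  ✓
  (2,3): δ = 75.18°  ·
antipodal pairs: 1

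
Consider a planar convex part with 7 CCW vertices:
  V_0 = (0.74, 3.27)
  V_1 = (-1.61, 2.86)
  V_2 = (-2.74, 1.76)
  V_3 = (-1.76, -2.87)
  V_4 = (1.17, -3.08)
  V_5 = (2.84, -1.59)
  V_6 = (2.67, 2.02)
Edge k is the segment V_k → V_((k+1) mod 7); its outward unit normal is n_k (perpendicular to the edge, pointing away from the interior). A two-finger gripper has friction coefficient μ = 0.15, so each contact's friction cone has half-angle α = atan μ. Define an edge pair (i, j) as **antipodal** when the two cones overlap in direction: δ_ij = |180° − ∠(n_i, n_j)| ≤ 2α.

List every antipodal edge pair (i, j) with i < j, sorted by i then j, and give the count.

count = 3; pairs: (0,3), (1,4), (2,5)

α = atan 0.15 = 8.53°;  2α = 17.06°
n_0 = (-0.1719, +0.9851)
n_1 = (-0.6975, +0.7166)
n_2 = (-0.9783, -0.2071)
n_3 = (-0.0715, -0.9974)
n_4 = (+0.6657, -0.7462)
n_5 = (+0.9989, +0.0470)
n_6 = (+0.5436, +0.8393)
  (0,1): δ = 145.67°  ·
  (0,2): δ = 87.95°  ·
  (0,3): δ = 14.00°  ✓
  (0,4): δ = 31.84°  ·
  (0,5): δ = 82.80°  ·
  (0,6): δ = 137.17°  ·
  (1,2): δ = 122.28°  ·
  (1,3): δ = 48.33°  ·
  (1,4): δ = 2.49°  ✓
  (1,5): δ = 48.47°  ·
  (1,6): δ = 102.84°  ·
  (2,3): δ = 106.05°  ·
  (2,4): δ = 60.21°  ·
  (2,5): δ = 9.25°  ✓
  (2,6): δ = 45.12°  ·
  (3,4): δ = 134.16°  ·
  (3,5): δ = 83.20°  ·
  (3,6): δ = 28.83°  ·
  (4,5): δ = 129.04°  ·
  (4,6): δ = 74.67°  ·
  (5,6): δ = 125.63°  ·
antipodal pairs: 3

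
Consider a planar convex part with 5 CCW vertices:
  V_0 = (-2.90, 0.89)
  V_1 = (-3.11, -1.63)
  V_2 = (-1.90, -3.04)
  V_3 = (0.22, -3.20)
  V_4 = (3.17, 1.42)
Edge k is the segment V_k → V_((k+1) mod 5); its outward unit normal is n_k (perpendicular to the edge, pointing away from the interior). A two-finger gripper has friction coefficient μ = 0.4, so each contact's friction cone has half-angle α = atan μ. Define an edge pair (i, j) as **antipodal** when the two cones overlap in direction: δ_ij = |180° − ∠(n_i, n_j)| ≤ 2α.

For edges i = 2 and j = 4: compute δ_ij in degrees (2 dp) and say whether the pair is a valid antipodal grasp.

δ = 9.31°, valid

α = atan 0.4 = 21.80°;  2α = 43.60°
edge 2: e_2 = (+2.12, -0.16);  n_2 = (-0.0753, -0.9972)
edge 4: e_4 = (-6.07, -0.53);  n_4 = (-0.0870, +0.9962)
∠(n_2, n_4) = 170.69°
δ = |180° − 170.69°| = 9.31°
9.31° ≤ 2α = 43.60°  →  valid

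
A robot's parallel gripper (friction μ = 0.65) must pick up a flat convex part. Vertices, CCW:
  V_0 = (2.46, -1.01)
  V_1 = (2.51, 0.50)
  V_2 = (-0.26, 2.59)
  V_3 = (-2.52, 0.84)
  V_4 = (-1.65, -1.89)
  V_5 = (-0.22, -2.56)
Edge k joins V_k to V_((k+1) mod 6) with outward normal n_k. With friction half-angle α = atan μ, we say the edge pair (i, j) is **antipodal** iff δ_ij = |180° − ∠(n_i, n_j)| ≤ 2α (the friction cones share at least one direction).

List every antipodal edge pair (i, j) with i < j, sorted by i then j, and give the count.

count = 6; pairs: (0,2), (0,3), (1,3), (1,4), (2,4), (2,5)

α = atan 0.65 = 33.02°;  2α = 66.05°
n_0 = (+0.9995, -0.0331)
n_1 = (+0.6023, +0.7983)
n_2 = (-0.6122, +0.7907)
n_3 = (-0.9528, -0.3036)
n_4 = (-0.4243, -0.9055)
n_5 = (+0.5007, -0.8656)
  (0,1): δ = 125.14°  ·
  (0,2): δ = 50.35°  ✓
  (0,3): δ = 19.57°  ✓
  (0,4): δ = 66.79°  ·
  (0,5): δ = 121.94°  ·
  (1,2): δ = 105.21°  ·
  (1,3): δ = 35.29°  ✓
  (1,4): δ = 11.93°  ✓
  (1,5): δ = 67.08°  ·
  (2,3): δ = 110.08°  ·
  (2,4): δ = 62.86°  ✓
  (2,5): δ = 7.71°  ✓
  (3,4): δ = 132.78°  ·
  (3,5): δ = 77.63°  ·
  (4,5): δ = 124.85°  ·
antipodal pairs: 6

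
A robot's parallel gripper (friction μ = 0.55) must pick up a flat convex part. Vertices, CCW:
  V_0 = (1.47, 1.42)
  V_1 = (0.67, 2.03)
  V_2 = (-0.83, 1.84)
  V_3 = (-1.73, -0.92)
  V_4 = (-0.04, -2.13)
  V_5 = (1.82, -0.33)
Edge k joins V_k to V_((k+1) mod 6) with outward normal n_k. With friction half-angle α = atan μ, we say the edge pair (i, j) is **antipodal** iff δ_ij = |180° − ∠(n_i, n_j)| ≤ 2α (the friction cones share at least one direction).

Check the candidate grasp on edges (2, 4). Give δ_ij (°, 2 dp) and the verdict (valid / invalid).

α = atan 0.55 = 28.81°;  2α = 57.62°
edge 2: e_2 = (-0.90, -2.76);  n_2 = (-0.9507, +0.3100)
edge 4: e_4 = (+1.86, +1.80);  n_4 = (+0.6954, -0.7186)
∠(n_2, n_4) = 152.12°
δ = |180° − 152.12°| = 27.88°
27.88° ≤ 2α = 57.62°  →  valid

δ = 27.88°, valid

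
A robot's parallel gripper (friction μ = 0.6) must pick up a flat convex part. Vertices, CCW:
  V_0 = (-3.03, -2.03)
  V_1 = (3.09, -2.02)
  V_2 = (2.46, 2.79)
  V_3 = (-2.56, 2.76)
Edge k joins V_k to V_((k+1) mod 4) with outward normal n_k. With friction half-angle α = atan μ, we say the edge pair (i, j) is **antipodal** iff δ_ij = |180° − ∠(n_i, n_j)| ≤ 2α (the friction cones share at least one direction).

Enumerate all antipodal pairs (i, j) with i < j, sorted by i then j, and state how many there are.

α = atan 0.6 = 30.96°;  2α = 61.93°
n_0 = (+0.0016, -1.0000)
n_1 = (+0.9915, +0.1299)
n_2 = (-0.0060, +1.0000)
n_3 = (-0.9952, +0.0977)
  (0,1): δ = 82.63°  ·
  (0,2): δ = 0.25°  ✓
  (0,3): δ = 84.30°  ·
  (1,2): δ = 97.12°  ·
  (1,3): δ = 13.07°  ✓
  (2,3): δ = 95.95°  ·
antipodal pairs: 2

count = 2; pairs: (0,2), (1,3)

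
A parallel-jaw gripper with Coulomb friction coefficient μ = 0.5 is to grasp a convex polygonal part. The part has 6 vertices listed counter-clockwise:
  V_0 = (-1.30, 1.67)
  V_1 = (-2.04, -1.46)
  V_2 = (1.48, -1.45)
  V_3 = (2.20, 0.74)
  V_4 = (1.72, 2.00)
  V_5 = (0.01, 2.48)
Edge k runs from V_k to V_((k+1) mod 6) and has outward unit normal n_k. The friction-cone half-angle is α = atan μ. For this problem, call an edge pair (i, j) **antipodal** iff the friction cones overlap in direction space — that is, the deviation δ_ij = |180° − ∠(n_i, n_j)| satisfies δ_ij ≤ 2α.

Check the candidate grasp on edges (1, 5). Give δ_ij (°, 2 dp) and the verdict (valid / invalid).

δ = 31.57°, valid

α = atan 0.5 = 26.57°;  2α = 53.13°
edge 1: e_1 = (+3.52, +0.01);  n_1 = (+0.0028, -1.0000)
edge 5: e_5 = (-1.31, -0.81);  n_5 = (-0.5259, +0.8505)
∠(n_1, n_5) = 148.43°
δ = |180° − 148.43°| = 31.57°
31.57° ≤ 2α = 53.13°  →  valid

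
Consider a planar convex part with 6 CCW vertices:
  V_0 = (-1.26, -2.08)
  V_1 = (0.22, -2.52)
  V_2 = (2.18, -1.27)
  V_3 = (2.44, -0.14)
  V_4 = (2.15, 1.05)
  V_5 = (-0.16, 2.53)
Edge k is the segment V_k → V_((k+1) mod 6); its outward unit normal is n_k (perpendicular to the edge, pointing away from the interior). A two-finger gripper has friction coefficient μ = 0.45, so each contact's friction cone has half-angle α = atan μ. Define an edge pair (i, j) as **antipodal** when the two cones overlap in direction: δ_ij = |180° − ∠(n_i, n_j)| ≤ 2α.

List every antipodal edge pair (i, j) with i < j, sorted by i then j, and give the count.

α = atan 0.45 = 24.23°;  2α = 48.46°
n_0 = (-0.2850, -0.9585)
n_1 = (+0.5377, -0.8431)
n_2 = (+0.9745, -0.2242)
n_3 = (+0.9716, +0.2368)
n_4 = (+0.5395, +0.8420)
n_5 = (-0.9727, +0.2321)
  (0,1): δ = 130.92°  ·
  (0,2): δ = 86.40°  ·
  (0,3): δ = 59.75°  ·
  (0,4): δ = 16.09°  ✓
  (0,5): δ = 93.14°  ·
  (1,2): δ = 135.49°  ·
  (1,3): δ = 108.83°  ·
  (1,4): δ = 65.18°  ·
  (1,5): δ = 44.05°  ✓
  (2,3): δ = 153.35°  ·
  (2,4): δ = 109.69°  ·
  (2,5): δ = 0.46°  ✓
  (3,4): δ = 136.34°  ·
  (3,5): δ = 27.12°  ✓
  (4,5): δ = 70.77°  ·
antipodal pairs: 4

count = 4; pairs: (0,4), (1,5), (2,5), (3,5)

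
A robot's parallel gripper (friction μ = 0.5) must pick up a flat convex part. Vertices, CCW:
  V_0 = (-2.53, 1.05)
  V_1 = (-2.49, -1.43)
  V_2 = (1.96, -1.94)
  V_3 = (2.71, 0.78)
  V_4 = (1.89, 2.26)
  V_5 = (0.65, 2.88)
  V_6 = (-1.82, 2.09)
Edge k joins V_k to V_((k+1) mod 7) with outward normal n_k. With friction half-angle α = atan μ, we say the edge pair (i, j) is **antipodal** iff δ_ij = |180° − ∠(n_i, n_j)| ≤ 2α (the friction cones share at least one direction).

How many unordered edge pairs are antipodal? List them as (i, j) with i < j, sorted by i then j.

count = 5; pairs: (0,2), (0,3), (1,4), (1,5), (2,6)

α = atan 0.5 = 26.57°;  2α = 53.13°
n_0 = (-0.9999, -0.0161)
n_1 = (-0.1139, -0.9935)
n_2 = (+0.9640, -0.2658)
n_3 = (+0.8747, +0.4846)
n_4 = (+0.4472, +0.8944)
n_5 = (-0.3046, +0.9525)
n_6 = (-0.8259, +0.5638)
  (0,1): δ = 97.46°  ·
  (0,2): δ = 16.34°  ✓
  (0,3): δ = 28.06°  ✓
  (0,4): δ = 62.51°  ·
  (0,5): δ = 106.81°  ·
  (0,6): δ = 144.75°  ·
  (1,2): δ = 98.88°  ·
  (1,3): δ = 54.47°  ·
  (1,4): δ = 20.03°  ✓
  (1,5): δ = 24.27°  ✓
  (1,6): δ = 62.22°  ·
  (2,3): δ = 135.60°  ·
  (2,4): δ = 101.15°  ·
  (2,5): δ = 56.85°  ·
  (2,6): δ = 18.91°  ✓
  (3,4): δ = 145.55°  ·
  (3,5): δ = 101.25°  ·
  (3,6): δ = 63.31°  ·
  (4,5): δ = 135.70°  ·
  (4,6): δ = 97.76°  ·
  (5,6): δ = 142.06°  ·
antipodal pairs: 5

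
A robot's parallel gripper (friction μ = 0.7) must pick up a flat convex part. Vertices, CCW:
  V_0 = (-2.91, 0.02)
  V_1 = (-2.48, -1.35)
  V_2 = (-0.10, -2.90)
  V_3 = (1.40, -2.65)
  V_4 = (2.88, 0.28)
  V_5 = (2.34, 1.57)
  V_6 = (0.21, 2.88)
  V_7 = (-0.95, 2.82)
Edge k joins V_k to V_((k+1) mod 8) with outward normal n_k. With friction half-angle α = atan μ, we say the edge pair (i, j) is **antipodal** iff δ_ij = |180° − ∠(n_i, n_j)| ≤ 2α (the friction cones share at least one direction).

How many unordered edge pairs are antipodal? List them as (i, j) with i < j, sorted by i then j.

count = 12; pairs: (0,3), (0,4), (0,5), (1,4), (1,5), (1,6), (2,5), (2,6), (2,7), (3,6), (3,7), (4,7)

α = atan 0.7 = 34.99°;  2α = 69.98°
n_0 = (-0.9541, -0.2995)
n_1 = (-0.5457, -0.8380)
n_2 = (+0.1644, -0.9864)
n_3 = (+0.8926, -0.4509)
n_4 = (+0.9224, +0.3861)
n_5 = (+0.5239, +0.8518)
n_6 = (-0.0517, +0.9987)
n_7 = (-0.8192, +0.5735)
  (0,1): δ = 140.50°  ·
  (0,2): δ = 97.96°  ·
  (0,3): δ = 44.22°  ✓
  (0,4): δ = 5.29°  ✓
  (0,5): δ = 40.98°  ✓
  (0,6): δ = 75.54°  ·
  (0,7): δ = 127.58°  ·
  (1,2): δ = 137.46°  ·
  (1,3): δ = 83.72°  ·
  (1,4): δ = 34.21°  ✓
  (1,5): δ = 1.48°  ✓
  (1,6): δ = 36.04°  ✓
  (1,7): δ = 88.08°  ·
  (2,3): δ = 126.26°  ·
  (2,4): δ = 76.75°  ·
  (2,5): δ = 41.05°  ✓
  (2,6): δ = 6.50°  ✓
  (2,7): δ = 45.55°  ✓
  (3,4): δ = 130.49°  ·
  (3,5): δ = 94.79°  ·
  (3,6): δ = 60.24°  ✓
  (3,7): δ = 8.19°  ✓
  (4,5): δ = 144.31°  ·
  (4,6): δ = 109.75°  ·
  (4,7): δ = 57.71°  ✓
  (5,6): δ = 145.45°  ·
  (5,7): δ = 93.40°  ·
  (6,7): δ = 127.95°  ·
antipodal pairs: 12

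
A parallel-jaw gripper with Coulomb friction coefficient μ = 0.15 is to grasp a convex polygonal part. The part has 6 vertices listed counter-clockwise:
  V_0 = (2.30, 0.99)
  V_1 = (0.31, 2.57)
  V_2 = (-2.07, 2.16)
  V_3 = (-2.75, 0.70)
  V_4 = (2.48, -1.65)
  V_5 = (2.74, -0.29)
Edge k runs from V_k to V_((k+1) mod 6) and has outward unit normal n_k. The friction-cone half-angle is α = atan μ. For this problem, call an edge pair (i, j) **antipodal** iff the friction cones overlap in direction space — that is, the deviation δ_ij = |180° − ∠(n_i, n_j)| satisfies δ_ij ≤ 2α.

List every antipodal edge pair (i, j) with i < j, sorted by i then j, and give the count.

count = 2; pairs: (0,3), (2,4)

α = atan 0.15 = 8.53°;  2α = 17.06°
n_0 = (+0.6218, +0.7832)
n_1 = (-0.1698, +0.9855)
n_2 = (-0.9065, +0.4222)
n_3 = (-0.4099, -0.9121)
n_4 = (+0.9822, -0.1878)
n_5 = (+0.9457, +0.3251)
  (0,1): δ = 131.78°  ·
  (0,2): δ = 76.53°  ·
  (0,3): δ = 14.25°  ✓
  (0,4): δ = 117.63°  ·
  (0,5): δ = 147.42°  ·
  (1,2): δ = 124.75°  ·
  (1,3): δ = 33.97°  ·
  (1,4): δ = 69.40°  ·
  (1,5): δ = 99.20°  ·
  (2,3): δ = 89.22°  ·
  (2,4): δ = 14.15°  ✓
  (2,5): δ = 43.94°  ·
  (3,4): δ = 76.63°  ·
  (3,5): δ = 46.83°  ·
  (4,5): δ = 150.21°  ·
antipodal pairs: 2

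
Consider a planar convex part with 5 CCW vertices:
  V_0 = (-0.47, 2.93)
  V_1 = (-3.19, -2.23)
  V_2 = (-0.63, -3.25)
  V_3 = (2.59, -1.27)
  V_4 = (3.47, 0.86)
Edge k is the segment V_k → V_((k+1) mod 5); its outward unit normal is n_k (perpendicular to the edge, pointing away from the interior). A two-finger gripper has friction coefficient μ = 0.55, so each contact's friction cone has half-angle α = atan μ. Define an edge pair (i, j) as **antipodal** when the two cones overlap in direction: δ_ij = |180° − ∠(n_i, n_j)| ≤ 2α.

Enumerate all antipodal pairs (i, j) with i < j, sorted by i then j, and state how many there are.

α = atan 0.55 = 28.81°;  2α = 57.62°
n_0 = (-0.8846, +0.4663)
n_1 = (-0.3701, -0.9290)
n_2 = (+0.5238, -0.8518)
n_3 = (+0.9242, -0.3818)
n_4 = (+0.4651, +0.8853)
  (0,1): δ = 83.93°  ·
  (0,2): δ = 30.62°  ✓
  (0,3): δ = 5.35°  ✓
  (0,4): δ = 90.08°  ·
  (1,2): δ = 126.69°  ·
  (1,3): δ = 90.72°  ·
  (1,4): δ = 5.99°  ✓
  (2,3): δ = 144.04°  ·
  (2,4): δ = 59.30°  ·
  (3,4): δ = 95.27°  ·
antipodal pairs: 3

count = 3; pairs: (0,2), (0,3), (1,4)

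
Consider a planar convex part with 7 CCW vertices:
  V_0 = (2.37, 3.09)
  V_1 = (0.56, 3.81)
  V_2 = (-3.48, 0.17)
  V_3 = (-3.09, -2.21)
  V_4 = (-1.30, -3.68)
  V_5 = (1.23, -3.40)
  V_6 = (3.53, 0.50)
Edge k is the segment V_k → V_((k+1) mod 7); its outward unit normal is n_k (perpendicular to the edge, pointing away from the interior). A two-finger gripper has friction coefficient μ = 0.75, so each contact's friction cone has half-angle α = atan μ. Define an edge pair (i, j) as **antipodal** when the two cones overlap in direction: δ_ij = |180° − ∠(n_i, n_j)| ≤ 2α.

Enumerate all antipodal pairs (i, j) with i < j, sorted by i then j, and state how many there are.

α = atan 0.75 = 36.87°;  2α = 73.74°
n_0 = (+0.3696, +0.9292)
n_1 = (-0.6694, +0.7429)
n_2 = (-0.9868, -0.1617)
n_3 = (-0.6346, -0.7728)
n_4 = (+0.1100, -0.9939)
n_5 = (+0.8614, -0.5080)
n_6 = (+0.9126, +0.4088)
  (0,1): δ = 116.29°  ·
  (0,2): δ = 59.00°  ✓
  (0,3): δ = 17.70°  ✓
  (0,4): δ = 28.01°  ✓
  (0,5): δ = 81.16°  ·
  (0,6): δ = 135.82°  ·
  (1,2): δ = 122.71°  ·
  (1,3): δ = 81.41°  ·
  (1,4): δ = 35.70°  ✓
  (1,5): δ = 17.45°  ✓
  (1,6): δ = 72.11°  ✓
  (2,3): δ = 138.70°  ·
  (2,4): δ = 92.99°  ·
  (2,5): δ = 39.84°  ✓
  (2,6): δ = 14.82°  ✓
  (3,4): δ = 134.29°  ·
  (3,5): δ = 81.14°  ·
  (3,6): δ = 26.48°  ✓
  (4,5): δ = 126.85°  ·
  (4,6): δ = 72.19°  ✓
  (5,6): δ = 125.34°  ·
antipodal pairs: 10

count = 10; pairs: (0,2), (0,3), (0,4), (1,4), (1,5), (1,6), (2,5), (2,6), (3,6), (4,6)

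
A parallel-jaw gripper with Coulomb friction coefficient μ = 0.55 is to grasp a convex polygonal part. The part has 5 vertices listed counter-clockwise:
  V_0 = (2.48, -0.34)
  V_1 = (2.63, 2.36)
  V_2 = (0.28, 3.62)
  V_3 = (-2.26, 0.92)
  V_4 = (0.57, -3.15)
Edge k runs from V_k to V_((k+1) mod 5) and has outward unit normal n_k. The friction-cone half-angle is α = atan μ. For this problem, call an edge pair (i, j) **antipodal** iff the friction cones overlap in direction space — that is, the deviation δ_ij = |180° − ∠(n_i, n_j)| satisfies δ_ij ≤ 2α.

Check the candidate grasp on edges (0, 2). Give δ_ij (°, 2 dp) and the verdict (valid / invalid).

δ = 40.07°, valid

α = atan 0.55 = 28.81°;  2α = 57.62°
edge 0: e_0 = (+0.15, +2.70);  n_0 = (+0.9985, -0.0555)
edge 2: e_2 = (-2.54, -2.70);  n_2 = (-0.7284, +0.6852)
∠(n_0, n_2) = 139.93°
δ = |180° − 139.93°| = 40.07°
40.07° ≤ 2α = 57.62°  →  valid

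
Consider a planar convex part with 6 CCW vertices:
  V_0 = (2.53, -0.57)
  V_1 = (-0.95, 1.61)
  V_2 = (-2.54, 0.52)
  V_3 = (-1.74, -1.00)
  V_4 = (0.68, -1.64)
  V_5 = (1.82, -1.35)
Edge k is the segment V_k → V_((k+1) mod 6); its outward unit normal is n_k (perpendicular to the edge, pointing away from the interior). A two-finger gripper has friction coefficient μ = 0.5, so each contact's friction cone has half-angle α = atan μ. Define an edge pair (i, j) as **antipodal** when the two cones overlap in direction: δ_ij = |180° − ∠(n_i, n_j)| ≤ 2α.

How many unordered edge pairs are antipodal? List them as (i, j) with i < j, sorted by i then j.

count = 6; pairs: (0,2), (0,3), (0,4), (1,3), (1,4), (1,5)

α = atan 0.5 = 26.57°;  2α = 53.13°
n_0 = (+0.5309, +0.8475)
n_1 = (-0.5654, +0.8248)
n_2 = (-0.8849, -0.4657)
n_3 = (-0.2557, -0.9668)
n_4 = (+0.2465, -0.9691)
n_5 = (+0.7395, -0.6731)
  (0,1): δ = 113.50°  ·
  (0,2): δ = 30.18°  ✓
  (0,3): δ = 17.25°  ✓
  (0,4): δ = 46.34°  ✓
  (0,5): δ = 79.75°  ·
  (1,2): δ = 96.67°  ·
  (1,3): δ = 49.25°  ✓
  (1,4): δ = 20.16°  ✓
  (1,5): δ = 13.26°  ✓
  (2,3): δ = 132.57°  ·
  (2,4): δ = 103.49°  ·
  (2,5): δ = 70.07°  ·
  (3,4): δ = 150.91°  ·
  (3,5): δ = 117.50°  ·
  (4,5): δ = 146.58°  ·
antipodal pairs: 6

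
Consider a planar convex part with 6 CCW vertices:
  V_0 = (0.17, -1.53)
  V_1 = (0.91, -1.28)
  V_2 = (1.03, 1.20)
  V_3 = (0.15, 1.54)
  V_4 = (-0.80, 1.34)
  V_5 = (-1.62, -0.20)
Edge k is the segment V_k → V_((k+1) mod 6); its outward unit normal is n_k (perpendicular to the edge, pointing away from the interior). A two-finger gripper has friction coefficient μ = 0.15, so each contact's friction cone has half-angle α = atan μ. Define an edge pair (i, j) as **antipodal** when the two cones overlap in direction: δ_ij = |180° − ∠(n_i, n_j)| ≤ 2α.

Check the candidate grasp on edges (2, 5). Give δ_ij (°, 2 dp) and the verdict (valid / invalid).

δ = 15.49°, valid

α = atan 0.15 = 8.53°;  2α = 17.06°
edge 2: e_2 = (-0.88, +0.34);  n_2 = (+0.3604, +0.9328)
edge 5: e_5 = (+1.79, -1.33);  n_5 = (-0.5964, -0.8027)
∠(n_2, n_5) = 164.51°
δ = |180° − 164.51°| = 15.49°
15.49° ≤ 2α = 17.06°  →  valid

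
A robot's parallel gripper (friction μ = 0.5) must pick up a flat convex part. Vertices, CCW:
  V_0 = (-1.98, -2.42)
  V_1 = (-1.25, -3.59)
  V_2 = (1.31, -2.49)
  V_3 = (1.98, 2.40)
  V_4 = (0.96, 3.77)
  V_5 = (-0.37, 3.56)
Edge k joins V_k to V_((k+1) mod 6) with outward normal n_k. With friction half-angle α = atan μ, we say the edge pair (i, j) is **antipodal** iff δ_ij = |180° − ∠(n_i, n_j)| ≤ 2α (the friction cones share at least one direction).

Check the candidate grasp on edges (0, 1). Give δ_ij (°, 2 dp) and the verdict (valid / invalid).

α = atan 0.5 = 26.57°;  2α = 53.13°
edge 0: e_0 = (+0.73, -1.17);  n_0 = (-0.8484, -0.5293)
edge 1: e_1 = (+2.56, +1.10);  n_1 = (+0.3948, -0.9188)
∠(n_0, n_1) = 81.29°
δ = |180° − 81.29°| = 98.71°
98.71° > 2α = 53.13°  →  invalid

δ = 98.71°, invalid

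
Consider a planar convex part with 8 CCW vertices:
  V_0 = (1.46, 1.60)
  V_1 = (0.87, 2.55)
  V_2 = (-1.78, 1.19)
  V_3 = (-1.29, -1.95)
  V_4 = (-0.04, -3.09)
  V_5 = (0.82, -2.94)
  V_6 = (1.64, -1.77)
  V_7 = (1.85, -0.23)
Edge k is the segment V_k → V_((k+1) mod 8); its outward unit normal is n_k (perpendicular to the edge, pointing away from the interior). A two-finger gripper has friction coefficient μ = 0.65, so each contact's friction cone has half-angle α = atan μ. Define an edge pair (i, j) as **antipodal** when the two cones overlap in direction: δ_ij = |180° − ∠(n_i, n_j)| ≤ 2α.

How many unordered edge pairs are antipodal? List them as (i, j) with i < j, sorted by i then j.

count = 10; pairs: (0,2), (0,3), (1,4), (1,5), (1,6), (2,5), (2,6), (2,7), (3,6), (3,7)

α = atan 0.65 = 33.02°;  2α = 66.05°
n_0 = (+0.8495, +0.5276)
n_1 = (-0.4566, +0.8897)
n_2 = (-0.9880, -0.1542)
n_3 = (-0.6738, -0.7389)
n_4 = (+0.1718, -0.9851)
n_5 = (+0.8189, -0.5739)
n_6 = (+0.9908, -0.1351)
n_7 = (+0.9780, +0.2084)
  (0,1): δ = 94.68°  ·
  (0,2): δ = 22.97°  ✓
  (0,3): δ = 15.79°  ✓
  (0,4): δ = 68.05°  ·
  (0,5): δ = 113.13°  ·
  (0,6): δ = 140.39°  ·
  (0,7): δ = 160.19°  ·
  (1,2): δ = 108.30°  ·
  (1,3): δ = 69.53°  ·
  (1,4): δ = 17.27°  ✓
  (1,5): δ = 27.81°  ✓
  (1,6): δ = 55.07°  ✓
  (1,7): δ = 74.86°  ·
  (2,3): δ = 141.23°  ·
  (2,4): δ = 88.98°  ·
  (2,5): δ = 43.89°  ✓
  (2,6): δ = 16.63°  ✓
  (2,7): δ = 3.16°  ✓
  (3,4): δ = 127.74°  ·
  (3,5): δ = 82.66°  ·
  (3,6): δ = 55.40°  ✓
  (3,7): δ = 35.60°  ✓
  (4,5): δ = 134.92°  ·
  (4,6): δ = 107.66°  ·
  (4,7): δ = 87.86°  ·
  (5,6): δ = 152.74°  ·
  (5,7): δ = 132.94°  ·
  (6,7): δ = 160.20°  ·
antipodal pairs: 10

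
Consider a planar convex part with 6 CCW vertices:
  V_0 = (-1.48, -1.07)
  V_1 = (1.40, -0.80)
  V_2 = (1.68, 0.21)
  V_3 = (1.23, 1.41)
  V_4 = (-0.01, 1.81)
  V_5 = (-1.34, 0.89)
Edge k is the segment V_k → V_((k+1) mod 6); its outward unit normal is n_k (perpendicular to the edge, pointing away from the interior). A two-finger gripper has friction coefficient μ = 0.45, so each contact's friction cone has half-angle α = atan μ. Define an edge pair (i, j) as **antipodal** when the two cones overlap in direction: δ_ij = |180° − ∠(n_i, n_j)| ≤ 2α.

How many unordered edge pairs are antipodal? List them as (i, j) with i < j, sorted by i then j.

count = 5; pairs: (0,3), (0,4), (1,4), (1,5), (2,5)

α = atan 0.45 = 24.23°;  2α = 48.46°
n_0 = (+0.0933, -0.9956)
n_1 = (+0.9637, -0.2672)
n_2 = (+0.9363, +0.3511)
n_3 = (+0.3070, +0.9517)
n_4 = (-0.5689, +0.8224)
n_5 = (-0.9975, +0.0712)
  (0,1): δ = 110.85°  ·
  (0,2): δ = 74.80°  ·
  (0,3): δ = 23.23°  ✓
  (0,4): δ = 29.32°  ✓
  (0,5): δ = 80.56°  ·
  (1,2): δ = 143.95°  ·
  (1,3): δ = 92.38°  ·
  (1,4): δ = 39.83°  ✓
  (1,5): δ = 11.41°  ✓
  (2,3): δ = 128.43°  ·
  (2,4): δ = 75.88°  ·
  (2,5): δ = 24.64°  ✓
  (3,4): δ = 127.45°  ·
  (3,5): δ = 76.21°  ·
  (4,5): δ = 128.76°  ·
antipodal pairs: 5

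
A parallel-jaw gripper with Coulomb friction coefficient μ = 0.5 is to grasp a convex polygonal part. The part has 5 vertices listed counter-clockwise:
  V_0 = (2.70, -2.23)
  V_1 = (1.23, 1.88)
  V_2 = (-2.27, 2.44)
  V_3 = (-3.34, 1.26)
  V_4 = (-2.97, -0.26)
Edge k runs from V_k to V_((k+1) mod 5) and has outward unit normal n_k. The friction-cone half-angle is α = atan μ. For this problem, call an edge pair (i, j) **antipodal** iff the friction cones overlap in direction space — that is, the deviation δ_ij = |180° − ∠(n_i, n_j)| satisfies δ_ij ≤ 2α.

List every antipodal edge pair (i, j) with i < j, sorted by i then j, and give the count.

α = atan 0.5 = 26.57°;  2α = 53.13°
n_0 = (+0.9416, +0.3368)
n_1 = (+0.1580, +0.9874)
n_2 = (-0.7408, +0.6717)
n_3 = (-0.9716, -0.2365)
n_4 = (-0.3282, -0.9446)
  (0,1): δ = 118.77°  ·
  (0,2): δ = 61.88°  ·
  (0,3): δ = 6.00°  ✓
  (0,4): δ = 51.16°  ✓
  (1,2): δ = 123.11°  ·
  (1,3): δ = 67.23°  ·
  (1,4): δ = 10.07°  ✓
  (2,3): δ = 124.12°  ·
  (2,4): δ = 66.96°  ·
  (3,4): δ = 122.84°  ·
antipodal pairs: 3

count = 3; pairs: (0,3), (0,4), (1,4)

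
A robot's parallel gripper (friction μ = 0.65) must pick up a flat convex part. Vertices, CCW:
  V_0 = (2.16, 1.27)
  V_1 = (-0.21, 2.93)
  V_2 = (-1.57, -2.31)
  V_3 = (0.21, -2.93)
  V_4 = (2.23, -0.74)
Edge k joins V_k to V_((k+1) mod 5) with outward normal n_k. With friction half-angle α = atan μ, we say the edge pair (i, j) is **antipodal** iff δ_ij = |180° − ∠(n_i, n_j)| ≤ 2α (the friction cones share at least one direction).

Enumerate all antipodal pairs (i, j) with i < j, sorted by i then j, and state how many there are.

α = atan 0.65 = 33.02°;  2α = 66.05°
n_0 = (+0.5737, +0.8191)
n_1 = (-0.9679, +0.2512)
n_2 = (-0.3289, -0.9444)
n_3 = (+0.7351, -0.6780)
n_4 = (+0.9994, +0.0348)
  (0,1): δ = 69.54°  ·
  (0,2): δ = 15.80°  ✓
  (0,3): δ = 82.32°  ·
  (0,4): δ = 127.00°  ·
  (1,2): δ = 94.65°  ·
  (1,3): δ = 28.14°  ✓
  (1,4): δ = 16.54°  ✓
  (2,3): δ = 113.48°  ·
  (2,4): δ = 68.80°  ·
  (3,4): δ = 135.32°  ·
antipodal pairs: 3

count = 3; pairs: (0,2), (1,3), (1,4)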